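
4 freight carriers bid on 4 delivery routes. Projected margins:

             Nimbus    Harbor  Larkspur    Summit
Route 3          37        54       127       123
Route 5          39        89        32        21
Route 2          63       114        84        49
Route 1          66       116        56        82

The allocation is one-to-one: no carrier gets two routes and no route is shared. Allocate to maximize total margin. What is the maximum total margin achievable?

Optimal: Nimbus→Route 5 ($39k), Harbor→Route 2 ($114k), Larkspur→Route 3 ($127k), Summit→Route 1 ($82k) — total 39+114+127+82 = $362k.
Column-greedy (each route in turn goes to its best remaining carrier) gives $361k, worse by 1.
Swapping Larkspur↔Harbor (Larkspur→Route 2 $84k, Harbor→Route 3 $54k) loses 103.
No other one-to-one assignment exceeds $362k.

Max total: $362k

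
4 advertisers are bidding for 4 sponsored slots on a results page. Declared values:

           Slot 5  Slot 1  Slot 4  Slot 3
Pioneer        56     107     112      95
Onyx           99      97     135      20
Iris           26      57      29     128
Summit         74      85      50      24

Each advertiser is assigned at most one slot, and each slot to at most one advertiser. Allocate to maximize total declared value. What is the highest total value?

Optimal: Pioneer→Slot 1 ($107), Onyx→Slot 4 ($135), Iris→Slot 3 ($128), Summit→Slot 5 ($74) — total 107+135+128+74 = $444.
Column-greedy (each slot in turn goes to its best remaining advertiser) gives $384, worse by 60.
Swapping Pioneer↔Summit (Pioneer→Slot 5 $56, Summit→Slot 1 $85) loses 40.

Max total: $444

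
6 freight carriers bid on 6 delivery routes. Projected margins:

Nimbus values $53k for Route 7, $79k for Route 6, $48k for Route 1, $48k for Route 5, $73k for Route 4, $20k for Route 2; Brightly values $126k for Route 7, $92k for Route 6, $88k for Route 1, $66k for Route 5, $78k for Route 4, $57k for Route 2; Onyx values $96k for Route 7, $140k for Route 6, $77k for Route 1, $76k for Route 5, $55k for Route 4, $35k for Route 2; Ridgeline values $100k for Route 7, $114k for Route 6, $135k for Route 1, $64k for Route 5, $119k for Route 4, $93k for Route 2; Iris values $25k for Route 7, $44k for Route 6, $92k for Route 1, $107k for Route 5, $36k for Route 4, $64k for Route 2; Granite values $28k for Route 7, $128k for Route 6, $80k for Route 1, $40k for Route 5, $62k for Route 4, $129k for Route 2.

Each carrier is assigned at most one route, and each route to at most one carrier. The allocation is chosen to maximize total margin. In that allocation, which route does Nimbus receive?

Nimbus receives Route 4.

This is a one-to-one assignment (maximum-weight bipartite matching).
Optimal: Nimbus→Route 4 ($73k), Brightly→Route 7 ($126k), Onyx→Route 6 ($140k), Ridgeline→Route 1 ($135k), Iris→Route 5 ($107k), Granite→Route 2 ($129k) — total 73+126+140+135+107+129 = $710k.
Row-greedy (each carrier in turn takes its best remaining route) gives $637k, worse by 73.
No other one-to-one assignment exceeds $710k.
Nimbus's own top route is Route 6 ($79k), but forcing Nimbus→Route 6 and reassigning the rest optimally gives only $637k — worse by 73.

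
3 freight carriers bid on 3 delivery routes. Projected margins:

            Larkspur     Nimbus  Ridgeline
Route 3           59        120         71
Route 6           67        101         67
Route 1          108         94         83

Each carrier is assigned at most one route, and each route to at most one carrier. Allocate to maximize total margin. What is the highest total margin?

This is a one-to-one assignment (maximum-weight bipartite matching).
Optimal: Larkspur→Route 1 ($108k), Nimbus→Route 3 ($120k), Ridgeline→Route 6 ($67k) — total 108+120+67 = $295k.
Column-greedy (each route in turn goes to its best remaining carrier) gives $270k, worse by 25.

Max total: $295k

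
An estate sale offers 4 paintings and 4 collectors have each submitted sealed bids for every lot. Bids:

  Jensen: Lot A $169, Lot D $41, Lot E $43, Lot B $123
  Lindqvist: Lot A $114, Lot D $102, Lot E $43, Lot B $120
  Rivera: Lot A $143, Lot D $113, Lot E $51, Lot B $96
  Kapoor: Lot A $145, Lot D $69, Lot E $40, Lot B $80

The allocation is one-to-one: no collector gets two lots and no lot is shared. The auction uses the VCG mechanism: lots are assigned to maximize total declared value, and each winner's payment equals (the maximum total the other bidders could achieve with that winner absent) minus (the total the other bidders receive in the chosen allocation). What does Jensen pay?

Jensen pays $105.

Efficient allocation: Jensen→Lot A ($169), Lindqvist→Lot B ($120), Rivera→Lot D ($113), Kapoor→Lot E ($40); total welfare W = $442.
Jensen receives Lot A at value $169, so the others get W − 169 = $273.
Without Jensen: best allocation of the remaining 3 bidders over all 4 lots is Lindqvist→Lot B ($120), Rivera→Lot D ($113), Kapoor→Lot A ($145), total $378.
VCG payment = (others' best without Jensen) − (others' welfare with Jensen) = 378 − 273 = $105.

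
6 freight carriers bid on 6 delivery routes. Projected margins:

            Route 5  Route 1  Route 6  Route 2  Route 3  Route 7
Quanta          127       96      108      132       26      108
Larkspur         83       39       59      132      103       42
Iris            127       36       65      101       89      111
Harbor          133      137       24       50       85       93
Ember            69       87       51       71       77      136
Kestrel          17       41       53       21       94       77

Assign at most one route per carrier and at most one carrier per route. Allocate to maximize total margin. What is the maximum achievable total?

Max total: $734k

Optimal: Quanta→Route 6 ($108k), Larkspur→Route 2 ($132k), Iris→Route 5 ($127k), Harbor→Route 1 ($137k), Ember→Route 7 ($136k), Kestrel→Route 3 ($94k) — total 108+132+127+137+136+94 = $734k.
Row-greedy (each carrier in turn takes its best remaining route) gives $688k, worse by 46.
Next-best assignment: Quanta→Route 5, Larkspur→Route 2, Iris→Route 6, Harbor→Route 1, Ember→Route 7, Kestrel→Route 3 = $691k.
Checked against all permutations: $734k is optimal.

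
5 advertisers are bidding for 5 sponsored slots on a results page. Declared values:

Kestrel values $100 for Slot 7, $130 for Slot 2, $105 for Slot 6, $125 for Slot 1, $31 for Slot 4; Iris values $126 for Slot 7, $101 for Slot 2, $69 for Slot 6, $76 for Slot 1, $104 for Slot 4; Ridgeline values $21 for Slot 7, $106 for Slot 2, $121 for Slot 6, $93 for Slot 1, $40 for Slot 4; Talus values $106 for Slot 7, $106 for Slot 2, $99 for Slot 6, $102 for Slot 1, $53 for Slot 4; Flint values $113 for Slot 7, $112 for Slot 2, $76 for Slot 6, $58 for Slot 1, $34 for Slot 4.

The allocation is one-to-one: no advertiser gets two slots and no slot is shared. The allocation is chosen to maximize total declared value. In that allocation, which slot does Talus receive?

Talus receives Slot 1.

Optimal: Kestrel→Slot 2 ($130), Iris→Slot 4 ($104), Ridgeline→Slot 6 ($121), Talus→Slot 1 ($102), Flint→Slot 7 ($113) — total 130+104+121+102+113 = $570.
Row-greedy (each advertiser in turn takes its best remaining slot) gives $513, worse by 57.
Talus's own top slot is Slot 7 ($106), but forcing Talus→Slot 7 and reassigning the rest optimally gives only $568 — worse by 2.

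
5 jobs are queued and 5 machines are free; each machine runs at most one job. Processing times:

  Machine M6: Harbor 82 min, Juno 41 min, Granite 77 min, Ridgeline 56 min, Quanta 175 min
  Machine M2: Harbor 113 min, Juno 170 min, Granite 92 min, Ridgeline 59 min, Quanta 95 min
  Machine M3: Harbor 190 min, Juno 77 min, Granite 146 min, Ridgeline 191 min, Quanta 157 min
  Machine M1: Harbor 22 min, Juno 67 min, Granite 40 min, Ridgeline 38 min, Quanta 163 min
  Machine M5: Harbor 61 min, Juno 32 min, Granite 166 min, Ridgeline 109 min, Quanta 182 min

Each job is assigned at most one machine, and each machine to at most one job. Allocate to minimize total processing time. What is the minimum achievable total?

Minimum total: 329 min

Optimal: Harbor→Machine M5 (61 min), Juno→Machine M3 (77 min), Granite→Machine M1 (40 min), Ridgeline→Machine M6 (56 min), Quanta→Machine M2 (95 min) — total 61+77+40+56+95 = 329 min.
Swapping Ridgeline↔Granite (Ridgeline→Machine M1 38 min, Granite→Machine M6 77 min) adds 19.
No other one-to-one assignment undercuts 329 min.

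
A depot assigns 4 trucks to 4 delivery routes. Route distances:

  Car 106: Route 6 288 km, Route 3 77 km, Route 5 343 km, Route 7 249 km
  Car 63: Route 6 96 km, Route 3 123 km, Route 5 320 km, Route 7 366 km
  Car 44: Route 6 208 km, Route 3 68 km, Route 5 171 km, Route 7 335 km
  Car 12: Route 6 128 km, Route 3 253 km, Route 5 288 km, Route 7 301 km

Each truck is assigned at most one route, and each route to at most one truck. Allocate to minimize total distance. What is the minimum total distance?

Minimum total: 645 km

Optimal: Car 106→Route 3 (77 km), Car 63→Route 6 (96 km), Car 44→Route 5 (171 km), Car 12→Route 7 (301 km) — total 77+96+171+301 = 645 km.
Column-greedy (each route in turn goes to its cheapest remaining truck) gives 701 km, worse by 56.
No other one-to-one assignment undercuts 645 km.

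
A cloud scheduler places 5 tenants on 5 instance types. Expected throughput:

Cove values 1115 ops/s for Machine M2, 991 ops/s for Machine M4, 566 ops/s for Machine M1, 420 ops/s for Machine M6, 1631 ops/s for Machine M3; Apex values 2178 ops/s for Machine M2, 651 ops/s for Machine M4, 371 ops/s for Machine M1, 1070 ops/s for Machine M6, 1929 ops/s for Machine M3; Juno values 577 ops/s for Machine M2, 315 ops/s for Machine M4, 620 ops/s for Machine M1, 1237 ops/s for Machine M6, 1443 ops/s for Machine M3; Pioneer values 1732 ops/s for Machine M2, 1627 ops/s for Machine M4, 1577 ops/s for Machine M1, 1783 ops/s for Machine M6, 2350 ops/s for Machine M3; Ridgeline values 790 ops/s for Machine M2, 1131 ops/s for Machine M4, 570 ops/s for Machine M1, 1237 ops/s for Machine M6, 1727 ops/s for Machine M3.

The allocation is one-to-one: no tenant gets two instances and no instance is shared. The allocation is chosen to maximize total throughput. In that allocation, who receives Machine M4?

Optimal: Cove→Machine M3 (1631 ops/s), Apex→Machine M2 (2178 ops/s), Juno→Machine M6 (1237 ops/s), Pioneer→Machine M1 (1577 ops/s), Ridgeline→Machine M4 (1131 ops/s) — total 1631+2178+1237+1577+1131 = 7754 ops/s.
Next-best assignment: Cove→Machine M4, Apex→Machine M2, Juno→Machine M6, Pioneer→Machine M1, Ridgeline→Machine M3 = 7710 ops/s.
Ridgeline's own top instance is Machine M3 (1727 ops/s), but forcing Ridgeline→Machine M3 and reassigning the rest optimally gives only 7710 ops/s — worse by 44.

Ridgeline receives Machine M4.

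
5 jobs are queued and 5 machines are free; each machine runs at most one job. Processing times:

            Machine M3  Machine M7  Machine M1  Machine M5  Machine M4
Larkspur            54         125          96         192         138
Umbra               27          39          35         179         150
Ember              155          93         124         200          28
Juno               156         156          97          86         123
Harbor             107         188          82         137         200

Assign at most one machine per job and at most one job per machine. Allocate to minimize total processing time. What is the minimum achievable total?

Min total: 289 min

Optimal: Larkspur→Machine M3 (54 min), Umbra→Machine M7 (39 min), Ember→Machine M4 (28 min), Juno→Machine M5 (86 min), Harbor→Machine M1 (82 min) — total 54+39+28+86+82 = 289 min.
Column-greedy (each machine in turn goes to its cheapest remaining job) gives 426 min, worse by 137.
Next-best assignment: Larkspur→Machine M7, Umbra→Machine M3, Ember→Machine M4, Juno→Machine M5, Harbor→Machine M1 = 348 min.
No other one-to-one assignment undercuts 289 min.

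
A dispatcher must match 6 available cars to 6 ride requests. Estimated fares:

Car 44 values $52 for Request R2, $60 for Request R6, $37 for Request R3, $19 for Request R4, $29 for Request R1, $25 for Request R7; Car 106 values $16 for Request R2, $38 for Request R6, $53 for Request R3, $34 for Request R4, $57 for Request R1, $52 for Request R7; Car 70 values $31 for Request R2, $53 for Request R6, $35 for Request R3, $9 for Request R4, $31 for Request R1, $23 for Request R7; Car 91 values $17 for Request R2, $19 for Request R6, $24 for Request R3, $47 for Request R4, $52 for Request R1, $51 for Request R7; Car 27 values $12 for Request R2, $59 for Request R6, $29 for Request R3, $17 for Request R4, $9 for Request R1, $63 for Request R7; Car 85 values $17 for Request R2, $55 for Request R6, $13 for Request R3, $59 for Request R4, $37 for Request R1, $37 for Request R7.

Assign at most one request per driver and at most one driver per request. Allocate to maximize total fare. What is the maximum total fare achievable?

Optimal: Car 44→Request R2 ($52), Car 106→Request R3 ($53), Car 70→Request R6 ($53), Car 91→Request R1 ($52), Car 27→Request R7 ($63), Car 85→Request R4 ($59) — total 52+53+53+52+63+59 = $332.
Max-entry greedy (repeatedly take the single best remaining cell) gives $291, worse by 41.
Next-best assignment: Car 44→Request R6, Car 106→Request R3, Car 70→Request R2, Car 91→Request R1, Car 27→Request R7, Car 85→Request R4 = $318.
Every other assignment is strictly worse.

Max total: $332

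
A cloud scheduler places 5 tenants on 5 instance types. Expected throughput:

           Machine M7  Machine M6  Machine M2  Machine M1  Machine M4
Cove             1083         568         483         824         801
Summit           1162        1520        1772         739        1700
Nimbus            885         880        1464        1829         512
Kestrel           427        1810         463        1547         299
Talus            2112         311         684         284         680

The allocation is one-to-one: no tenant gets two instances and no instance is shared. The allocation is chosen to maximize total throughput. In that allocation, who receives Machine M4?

Optimal: Cove→Machine M4 (801 ops/s), Summit→Machine M2 (1772 ops/s), Nimbus→Machine M1 (1829 ops/s), Kestrel→Machine M6 (1810 ops/s), Talus→Machine M7 (2112 ops/s) — total 801+1772+1829+1810+2112 = 8324 ops/s.
Row-greedy (each tenant in turn takes its best remaining instance) gives 7174 ops/s, worse by 1150.
Checked against all permutations: 8324 ops/s is optimal.
Cove's own top instance is Machine M7 (1083 ops/s), but forcing Cove→Machine M7 and reassigning the rest optimally gives only 7174 ops/s — worse by 1150.

Cove receives Machine M4.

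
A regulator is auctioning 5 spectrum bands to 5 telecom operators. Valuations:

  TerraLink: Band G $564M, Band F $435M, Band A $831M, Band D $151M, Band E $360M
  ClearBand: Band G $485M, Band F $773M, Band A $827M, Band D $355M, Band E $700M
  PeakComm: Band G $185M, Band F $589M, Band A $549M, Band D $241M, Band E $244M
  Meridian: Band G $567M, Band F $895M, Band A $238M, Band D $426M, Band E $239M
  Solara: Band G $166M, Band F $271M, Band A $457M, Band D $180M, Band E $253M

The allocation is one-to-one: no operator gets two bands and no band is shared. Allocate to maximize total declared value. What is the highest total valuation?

Optimal: TerraLink→Band G ($564M), ClearBand→Band E ($700M), PeakComm→Band A ($549M), Meridian→Band F ($895M), Solara→Band D ($180M) — total 564+700+549+895+180 = $2888M.
Row-greedy (each operator in turn takes its best remaining band) gives $2595M, worse by 293.
No other one-to-one assignment exceeds $2888M.

Max total: $2888M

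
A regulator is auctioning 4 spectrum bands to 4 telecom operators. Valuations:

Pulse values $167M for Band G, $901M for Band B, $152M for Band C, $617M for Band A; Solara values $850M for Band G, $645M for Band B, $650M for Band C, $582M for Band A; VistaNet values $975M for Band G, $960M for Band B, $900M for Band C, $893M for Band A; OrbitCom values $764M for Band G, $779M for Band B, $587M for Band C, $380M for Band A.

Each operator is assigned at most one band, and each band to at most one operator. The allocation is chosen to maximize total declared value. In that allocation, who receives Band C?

Optimal: Pulse→Band B ($901M), Solara→Band G ($850M), VistaNet→Band A ($893M), OrbitCom→Band C ($587M) — total 901+850+893+587 = $3231M.
Next-best assignment: Pulse→Band B, Solara→Band C, VistaNet→Band A, OrbitCom→Band G = $3208M.
Swapping OrbitCom↔VistaNet (OrbitCom→Band A $380M, VistaNet→Band C $900M) loses 200.
OrbitCom's own top band is Band B ($779M), but forcing OrbitCom→Band B and reassigning the rest optimally gives only $3146M — worse by 85.

OrbitCom receives Band C.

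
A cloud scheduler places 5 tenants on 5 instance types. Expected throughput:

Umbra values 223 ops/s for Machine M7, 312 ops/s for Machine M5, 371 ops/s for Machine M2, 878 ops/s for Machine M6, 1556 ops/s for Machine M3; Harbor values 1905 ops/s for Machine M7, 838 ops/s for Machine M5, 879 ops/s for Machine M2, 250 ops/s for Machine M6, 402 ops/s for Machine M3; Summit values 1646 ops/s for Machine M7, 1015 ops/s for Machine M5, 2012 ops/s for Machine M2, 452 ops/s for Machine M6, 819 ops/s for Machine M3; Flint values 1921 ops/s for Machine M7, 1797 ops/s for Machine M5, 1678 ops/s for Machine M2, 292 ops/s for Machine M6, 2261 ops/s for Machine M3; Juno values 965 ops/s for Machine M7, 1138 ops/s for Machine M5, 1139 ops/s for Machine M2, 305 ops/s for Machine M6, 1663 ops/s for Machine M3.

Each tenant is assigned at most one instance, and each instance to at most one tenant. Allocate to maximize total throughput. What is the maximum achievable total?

Maximum total: 8255 ops/s

Optimal: Umbra→Machine M6 (878 ops/s), Harbor→Machine M7 (1905 ops/s), Summit→Machine M2 (2012 ops/s), Flint→Machine M5 (1797 ops/s), Juno→Machine M3 (1663 ops/s) — total 878+1905+2012+1797+1663 = 8255 ops/s.
Max-entry greedy (repeatedly take the single best remaining cell) gives 8194 ops/s, worse by 61.
No other one-to-one assignment exceeds 8255 ops/s.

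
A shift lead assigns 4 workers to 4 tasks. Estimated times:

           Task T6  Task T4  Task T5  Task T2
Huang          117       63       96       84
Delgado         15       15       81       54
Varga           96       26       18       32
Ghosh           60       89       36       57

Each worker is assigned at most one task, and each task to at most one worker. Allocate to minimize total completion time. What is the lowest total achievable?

Optimal: Huang→Task T4 (63 min), Delgado→Task T6 (15 min), Varga→Task T2 (32 min), Ghosh→Task T5 (36 min) — total 63+15+32+36 = 146 min.
Row-greedy (each worker in turn takes its cheapest remaining task) gives 153 min, worse by 7.
Next-best assignment: Huang→Task T4, Delgado→Task T6, Varga→Task T5, Ghosh→Task T2 = 153 min.
Swapping Varga↔Delgado (Varga→Task T6 96 min, Delgado→Task T2 54 min) adds 103.

Minimum total: 146 min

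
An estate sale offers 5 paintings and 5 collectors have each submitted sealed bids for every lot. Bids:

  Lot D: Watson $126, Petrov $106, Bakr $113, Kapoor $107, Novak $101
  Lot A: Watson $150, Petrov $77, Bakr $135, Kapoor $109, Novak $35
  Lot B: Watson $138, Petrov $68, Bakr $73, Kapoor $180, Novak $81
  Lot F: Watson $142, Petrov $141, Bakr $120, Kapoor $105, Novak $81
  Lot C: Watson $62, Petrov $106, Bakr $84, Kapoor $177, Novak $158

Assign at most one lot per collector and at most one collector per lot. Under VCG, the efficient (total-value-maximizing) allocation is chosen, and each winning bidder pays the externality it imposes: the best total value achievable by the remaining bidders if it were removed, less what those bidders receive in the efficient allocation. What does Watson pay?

Efficient allocation: Watson→Lot A ($150), Petrov→Lot F ($141), Bakr→Lot D ($113), Kapoor→Lot B ($180), Novak→Lot C ($158); total welfare W = $742.
Watson receives Lot A at value $150, so the others get W − 150 = $592.
Without Watson: best allocation of the remaining 4 bidders over all 5 lots is Petrov→Lot F ($141), Bakr→Lot A ($135), Kapoor→Lot B ($180), Novak→Lot C ($158), total $614.
VCG payment = (others' best without Watson) − (others' welfare with Watson) = 614 − 592 = $22.

Watson pays $22.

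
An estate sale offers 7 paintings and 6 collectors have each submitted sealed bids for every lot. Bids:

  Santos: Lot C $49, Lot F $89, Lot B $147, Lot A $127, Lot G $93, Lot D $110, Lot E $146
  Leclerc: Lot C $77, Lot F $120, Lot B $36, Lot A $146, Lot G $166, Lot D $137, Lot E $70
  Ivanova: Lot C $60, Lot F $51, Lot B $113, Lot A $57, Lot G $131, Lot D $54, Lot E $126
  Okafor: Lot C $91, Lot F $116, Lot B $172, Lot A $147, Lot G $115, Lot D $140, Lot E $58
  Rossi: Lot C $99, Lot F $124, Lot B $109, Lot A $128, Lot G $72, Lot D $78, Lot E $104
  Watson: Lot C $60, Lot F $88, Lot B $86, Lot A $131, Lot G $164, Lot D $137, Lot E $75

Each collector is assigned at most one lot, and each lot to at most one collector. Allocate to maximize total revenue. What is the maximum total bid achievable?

Optimal: Santos→Lot E ($146), Leclerc→Lot A ($146), Ivanova→Lot G ($131), Okafor→Lot B ($172), Rossi→Lot F ($124), Watson→Lot D ($137) — total 146+146+131+172+124+137 = $856.
Checked against all permutations: $856 is optimal.

Max total: $856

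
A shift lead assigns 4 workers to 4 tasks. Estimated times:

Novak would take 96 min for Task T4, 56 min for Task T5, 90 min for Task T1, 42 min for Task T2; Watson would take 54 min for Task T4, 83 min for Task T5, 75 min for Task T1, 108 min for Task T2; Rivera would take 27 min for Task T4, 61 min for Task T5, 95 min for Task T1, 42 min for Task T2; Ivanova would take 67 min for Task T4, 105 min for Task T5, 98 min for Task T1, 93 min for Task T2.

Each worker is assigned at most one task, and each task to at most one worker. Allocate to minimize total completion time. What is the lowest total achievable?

Optimal: Novak→Task T5 (56 min), Watson→Task T1 (75 min), Rivera→Task T2 (42 min), Ivanova→Task T4 (67 min) — total 56+75+42+67 = 240 min.
Row-greedy (each worker in turn takes its cheapest remaining task) gives 255 min, worse by 15.
Every other assignment is strictly worse.

Minimum total: 240 min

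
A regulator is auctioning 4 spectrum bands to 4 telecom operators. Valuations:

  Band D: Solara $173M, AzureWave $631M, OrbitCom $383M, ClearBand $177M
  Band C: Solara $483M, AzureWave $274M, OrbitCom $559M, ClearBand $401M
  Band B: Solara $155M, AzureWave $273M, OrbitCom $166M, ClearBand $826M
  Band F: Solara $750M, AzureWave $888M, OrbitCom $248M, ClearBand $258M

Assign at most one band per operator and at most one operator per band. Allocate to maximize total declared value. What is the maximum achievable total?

Max total: $2766M

Optimal: Solara→Band F ($750M), AzureWave→Band D ($631M), OrbitCom→Band C ($559M), ClearBand→Band B ($826M) — total 750+631+559+826 = $2766M.
Max-entry greedy (repeatedly take the single best remaining cell) gives $2446M, worse by 320.
Every other assignment is strictly worse.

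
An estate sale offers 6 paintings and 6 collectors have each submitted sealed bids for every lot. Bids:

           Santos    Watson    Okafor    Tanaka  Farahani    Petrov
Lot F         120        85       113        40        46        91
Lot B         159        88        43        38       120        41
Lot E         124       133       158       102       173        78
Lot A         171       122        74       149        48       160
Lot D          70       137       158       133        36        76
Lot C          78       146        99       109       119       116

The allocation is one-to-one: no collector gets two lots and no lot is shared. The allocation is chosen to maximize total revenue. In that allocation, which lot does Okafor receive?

Okafor receives Lot F.

Optimal: Santos→Lot B ($159), Watson→Lot C ($146), Okafor→Lot F ($113), Tanaka→Lot D ($133), Farahani→Lot E ($173), Petrov→Lot A ($160) — total 159+146+113+133+173+160 = $884.
Row-greedy (each collector in turn takes its best remaining lot) gives $819, worse by 65.
Swapping Okafor↔Farahani (Okafor→Lot E $158, Farahani→Lot F $46) loses 82.
Okafor's own top lot is Lot E ($158), but forcing Okafor→Lot E and reassigning the rest optimally gives only $837 — worse by 47.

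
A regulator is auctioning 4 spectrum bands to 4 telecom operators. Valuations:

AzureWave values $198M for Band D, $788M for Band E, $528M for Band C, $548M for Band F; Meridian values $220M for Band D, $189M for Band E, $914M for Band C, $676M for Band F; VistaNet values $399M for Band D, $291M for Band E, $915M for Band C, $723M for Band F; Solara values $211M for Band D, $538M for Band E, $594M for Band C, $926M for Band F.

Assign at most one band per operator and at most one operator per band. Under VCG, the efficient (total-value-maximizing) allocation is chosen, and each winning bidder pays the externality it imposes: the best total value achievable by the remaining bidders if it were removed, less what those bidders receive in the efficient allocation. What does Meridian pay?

Efficient allocation: AzureWave→Band E ($788M), Meridian→Band C ($914M), VistaNet→Band D ($399M), Solara→Band F ($926M); total welfare W = $3027M.
Meridian receives Band C at value $914M, so the others get W − 914 = $2113M.
Without Meridian: best allocation of the remaining 3 bidders over all 4 bands is AzureWave→Band E ($788M), VistaNet→Band C ($915M), Solara→Band F ($926M), total $2629M.
VCG payment = (others' best without Meridian) − (others' welfare with Meridian) = 2629 − 2113 = $516M.

Meridian pays $516M.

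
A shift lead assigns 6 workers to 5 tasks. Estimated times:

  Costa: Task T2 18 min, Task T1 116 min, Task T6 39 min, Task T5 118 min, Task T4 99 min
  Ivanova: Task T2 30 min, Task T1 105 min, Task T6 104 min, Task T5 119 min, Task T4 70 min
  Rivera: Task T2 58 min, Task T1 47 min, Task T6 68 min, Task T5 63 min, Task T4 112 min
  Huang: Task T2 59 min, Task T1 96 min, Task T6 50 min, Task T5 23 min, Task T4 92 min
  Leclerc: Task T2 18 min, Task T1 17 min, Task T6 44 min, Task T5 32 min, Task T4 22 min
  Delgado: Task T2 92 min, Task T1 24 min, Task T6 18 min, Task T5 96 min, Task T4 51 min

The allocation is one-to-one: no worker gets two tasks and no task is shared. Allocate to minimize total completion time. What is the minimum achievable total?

This is a one-to-one assignment (minimum-cost bipartite matching).
Optimal: Costa→Task T2 (18 min), Rivera→Task T1 (47 min), Delgado→Task T6 (18 min), Huang→Task T5 (23 min), Leclerc→Task T4 (22 min) — total 18+47+18+23+22 = 128 min.
Column-greedy (each task in turn goes to its cheapest remaining worker) gives 146 min, worse by 18.
Next-best assignment: Ivanova→Task T2, Delgado→Task T1, Costa→Task T6, Huang→Task T5, Leclerc→Task T4 = 138 min.
Swapping Leclerc↔Huang (Leclerc→Task T5 32 min, Huang→Task T4 92 min) adds 79.
Every other assignment is strictly worse.

Minimum total: 128 min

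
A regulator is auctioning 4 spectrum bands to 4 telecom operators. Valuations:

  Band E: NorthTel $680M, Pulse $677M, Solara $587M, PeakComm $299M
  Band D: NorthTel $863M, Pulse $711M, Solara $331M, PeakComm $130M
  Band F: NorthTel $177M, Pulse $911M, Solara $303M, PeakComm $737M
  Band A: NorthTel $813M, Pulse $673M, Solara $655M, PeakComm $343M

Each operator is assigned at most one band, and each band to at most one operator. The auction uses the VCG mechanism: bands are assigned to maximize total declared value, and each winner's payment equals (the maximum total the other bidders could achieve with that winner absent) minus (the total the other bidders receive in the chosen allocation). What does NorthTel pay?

Efficient allocation: NorthTel→Band D ($863M), Pulse→Band E ($677M), Solara→Band A ($655M), PeakComm→Band F ($737M); total welfare W = $2932M.
NorthTel receives Band D at value $863M, so the others get W − 863 = $2069M.
Without NorthTel: best allocation of the remaining 3 bidders over all 4 bands is Pulse→Band D ($711M), Solara→Band A ($655M), PeakComm→Band F ($737M), total $2103M.
VCG payment = (others' best without NorthTel) − (others' welfare with NorthTel) = 2103 − 2069 = $34M.

NorthTel pays $34M.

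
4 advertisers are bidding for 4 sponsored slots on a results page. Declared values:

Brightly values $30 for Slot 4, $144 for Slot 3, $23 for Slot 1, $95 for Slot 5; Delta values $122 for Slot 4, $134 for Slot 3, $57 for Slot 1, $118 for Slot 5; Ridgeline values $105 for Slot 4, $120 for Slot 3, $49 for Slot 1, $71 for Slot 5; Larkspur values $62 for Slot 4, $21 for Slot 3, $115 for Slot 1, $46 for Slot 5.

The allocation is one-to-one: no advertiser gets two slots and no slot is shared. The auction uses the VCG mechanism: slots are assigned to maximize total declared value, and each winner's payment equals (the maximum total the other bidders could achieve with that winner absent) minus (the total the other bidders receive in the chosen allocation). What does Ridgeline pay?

Ridgeline pays $4.

Efficient allocation: Brightly→Slot 3 ($144), Delta→Slot 5 ($118), Ridgeline→Slot 4 ($105), Larkspur→Slot 1 ($115); total welfare W = $482.
Ridgeline receives Slot 4 at value $105, so the others get W − 105 = $377.
Without Ridgeline: best allocation of the remaining 3 bidders over all 4 slots is Brightly→Slot 3 ($144), Delta→Slot 4 ($122), Larkspur→Slot 1 ($115), total $381.
VCG payment = (others' best without Ridgeline) − (others' welfare with Ridgeline) = 381 − 377 = $4.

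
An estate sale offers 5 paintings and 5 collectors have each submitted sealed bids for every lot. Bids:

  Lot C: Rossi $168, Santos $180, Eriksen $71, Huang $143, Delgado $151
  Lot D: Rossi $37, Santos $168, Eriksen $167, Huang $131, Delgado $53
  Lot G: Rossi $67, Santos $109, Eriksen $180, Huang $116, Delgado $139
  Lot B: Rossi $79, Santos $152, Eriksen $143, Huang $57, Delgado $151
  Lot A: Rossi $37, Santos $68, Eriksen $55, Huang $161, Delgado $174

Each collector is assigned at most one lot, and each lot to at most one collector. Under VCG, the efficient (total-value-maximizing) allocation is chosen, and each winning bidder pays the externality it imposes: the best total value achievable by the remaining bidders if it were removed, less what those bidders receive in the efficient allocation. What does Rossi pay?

Rossi pays $12.

Efficient allocation: Rossi→Lot C ($168), Santos→Lot D ($168), Eriksen→Lot G ($180), Huang→Lot A ($161), Delgado→Lot B ($151); total welfare W = $828.
Rossi receives Lot C at value $168, so the others get W − 168 = $660.
Without Rossi: best allocation of the remaining 4 bidders over all 5 lots is Santos→Lot C ($180), Eriksen→Lot G ($180), Huang→Lot A ($161), Delgado→Lot B ($151), total $672.
VCG payment = (others' best without Rossi) − (others' welfare with Rossi) = 672 − 660 = $12.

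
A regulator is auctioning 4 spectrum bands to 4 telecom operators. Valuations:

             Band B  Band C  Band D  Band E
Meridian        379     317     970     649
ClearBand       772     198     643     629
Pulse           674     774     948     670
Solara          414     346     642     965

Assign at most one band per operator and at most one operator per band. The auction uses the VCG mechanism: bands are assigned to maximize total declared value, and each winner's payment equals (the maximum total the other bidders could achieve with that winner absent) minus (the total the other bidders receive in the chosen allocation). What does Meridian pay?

Efficient allocation: Meridian→Band D ($970M), ClearBand→Band B ($772M), Pulse→Band C ($774M), Solara→Band E ($965M); total welfare W = $3481M.
Meridian receives Band D at value $970M, so the others get W − 970 = $2511M.
Without Meridian: best allocation of the remaining 3 bidders over all 4 bands is ClearBand→Band B ($772M), Pulse→Band D ($948M), Solara→Band E ($965M), total $2685M.
VCG payment = (others' best without Meridian) − (others' welfare with Meridian) = 2685 − 2511 = $174M.

Meridian pays $174M.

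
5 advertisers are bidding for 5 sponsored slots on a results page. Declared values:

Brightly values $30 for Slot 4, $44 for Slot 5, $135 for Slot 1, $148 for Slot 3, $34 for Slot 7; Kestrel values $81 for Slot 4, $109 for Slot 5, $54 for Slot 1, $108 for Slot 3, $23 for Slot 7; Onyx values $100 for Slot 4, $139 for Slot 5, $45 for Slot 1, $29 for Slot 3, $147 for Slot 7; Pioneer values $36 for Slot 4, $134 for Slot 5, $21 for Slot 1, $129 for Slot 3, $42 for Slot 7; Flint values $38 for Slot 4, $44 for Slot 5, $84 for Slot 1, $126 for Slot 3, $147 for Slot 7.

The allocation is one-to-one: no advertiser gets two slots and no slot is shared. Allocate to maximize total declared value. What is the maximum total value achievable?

This is the linear assignment problem.
Optimal: Brightly→Slot 1 ($135), Kestrel→Slot 4 ($81), Onyx→Slot 5 ($139), Pioneer→Slot 3 ($129), Flint→Slot 7 ($147) — total 135+81+139+129+147 = $631.
Row-greedy (each advertiser in turn takes its best remaining slot) gives $524, worse by 107.

Maximum total: $631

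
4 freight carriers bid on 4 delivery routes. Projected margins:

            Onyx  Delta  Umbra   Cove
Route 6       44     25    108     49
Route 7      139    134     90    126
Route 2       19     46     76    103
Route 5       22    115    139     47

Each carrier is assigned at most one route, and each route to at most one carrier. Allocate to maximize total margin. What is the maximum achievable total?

Treat this as an assignment problem: match each carrier to one route.
Optimal: Onyx→Route 7 ($139k), Delta→Route 5 ($115k), Umbra→Route 6 ($108k), Cove→Route 2 ($103k) — total 139+115+108+103 = $465k.
Max-entry greedy (repeatedly take the single best remaining cell) gives $406k, worse by 59.
Every other assignment is strictly worse.

Maximum total: $465k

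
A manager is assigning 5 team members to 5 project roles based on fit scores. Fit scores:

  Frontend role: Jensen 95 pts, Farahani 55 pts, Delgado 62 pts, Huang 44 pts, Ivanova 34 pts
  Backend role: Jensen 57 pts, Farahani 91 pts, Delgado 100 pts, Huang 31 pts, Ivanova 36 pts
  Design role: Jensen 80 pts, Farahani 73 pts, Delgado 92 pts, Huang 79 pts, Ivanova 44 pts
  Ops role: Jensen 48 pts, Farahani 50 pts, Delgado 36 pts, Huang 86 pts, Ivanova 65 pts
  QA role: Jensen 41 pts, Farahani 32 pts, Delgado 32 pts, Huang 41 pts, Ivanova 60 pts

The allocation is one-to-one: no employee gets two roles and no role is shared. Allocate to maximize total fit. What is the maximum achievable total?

Optimal: Jensen→Frontend role (95 pts), Farahani→Backend role (91 pts), Delgado→Design role (92 pts), Huang→Ops role (86 pts), Ivanova→QA role (60 pts) — total 95+91+92+86+60 = 424 pts.
Column-greedy (each role in turn goes to its best remaining employee) gives 371 pts, worse by 53.
Next-best assignment: Jensen→Frontend role, Farahani→Design role, Delgado→Backend role, Huang→Ops role, Ivanova→QA role = 414 pts.
Swapping Jensen↔Ivanova (Jensen→QA role 41 pts, Ivanova→Frontend role 34 pts) loses 80.
Checked against all permutations: 424 pts is optimal.

Maximum total: 424 pts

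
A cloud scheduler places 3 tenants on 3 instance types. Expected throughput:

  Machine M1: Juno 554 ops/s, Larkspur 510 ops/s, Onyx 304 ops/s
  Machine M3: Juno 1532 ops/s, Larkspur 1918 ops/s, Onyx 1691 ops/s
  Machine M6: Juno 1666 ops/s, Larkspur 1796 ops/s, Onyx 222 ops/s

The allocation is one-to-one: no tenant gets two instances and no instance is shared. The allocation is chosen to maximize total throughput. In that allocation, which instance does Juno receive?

Juno receives Machine M1.

Treat this as an assignment problem: match each tenant to one instance.
Optimal: Juno→Machine M1 (554 ops/s), Larkspur→Machine M6 (1796 ops/s), Onyx→Machine M3 (1691 ops/s) — total 554+1796+1691 = 4041 ops/s.
Row-greedy (each tenant in turn takes its best remaining instance) gives 3888 ops/s, worse by 153.
Next-best assignment: Juno→Machine M6, Larkspur→Machine M3, Onyx→Machine M1 = 3888 ops/s.
Swapping Larkspur↔Onyx (Larkspur→Machine M3 1918 ops/s, Onyx→Machine M6 222 ops/s) loses 1347.
Juno's own top instance is Machine M6 (1666 ops/s), but forcing Juno→Machine M6 and reassigning the rest optimally gives only 3888 ops/s — worse by 153.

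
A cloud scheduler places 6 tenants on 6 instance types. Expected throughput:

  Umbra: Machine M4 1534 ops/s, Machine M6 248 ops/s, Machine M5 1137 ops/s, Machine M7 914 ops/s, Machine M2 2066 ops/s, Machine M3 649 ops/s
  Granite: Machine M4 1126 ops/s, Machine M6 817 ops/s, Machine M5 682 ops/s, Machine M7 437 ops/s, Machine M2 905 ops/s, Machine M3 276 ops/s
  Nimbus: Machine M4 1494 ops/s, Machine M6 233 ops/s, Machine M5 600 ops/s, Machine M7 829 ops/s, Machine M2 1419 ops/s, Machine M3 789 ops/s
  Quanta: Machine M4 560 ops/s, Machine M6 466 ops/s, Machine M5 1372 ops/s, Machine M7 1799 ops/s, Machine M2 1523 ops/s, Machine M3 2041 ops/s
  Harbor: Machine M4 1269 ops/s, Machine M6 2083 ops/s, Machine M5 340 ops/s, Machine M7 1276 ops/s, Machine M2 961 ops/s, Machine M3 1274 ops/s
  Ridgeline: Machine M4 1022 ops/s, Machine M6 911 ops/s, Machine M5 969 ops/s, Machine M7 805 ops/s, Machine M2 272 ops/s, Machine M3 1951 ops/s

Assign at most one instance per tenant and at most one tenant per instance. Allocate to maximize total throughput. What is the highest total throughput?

This is the linear assignment problem.
Optimal: Umbra→Machine M2 (2066 ops/s), Granite→Machine M5 (682 ops/s), Nimbus→Machine M4 (1494 ops/s), Quanta→Machine M7 (1799 ops/s), Harbor→Machine M6 (2083 ops/s), Ridgeline→Machine M3 (1951 ops/s) — total 2066+682+1494+1799+2083+1951 = 10075 ops/s.
Row-greedy (each tenant in turn takes its best remaining instance) gives 9114 ops/s, worse by 961.
No other one-to-one assignment exceeds 10075 ops/s.

Maximum total: 10075 ops/s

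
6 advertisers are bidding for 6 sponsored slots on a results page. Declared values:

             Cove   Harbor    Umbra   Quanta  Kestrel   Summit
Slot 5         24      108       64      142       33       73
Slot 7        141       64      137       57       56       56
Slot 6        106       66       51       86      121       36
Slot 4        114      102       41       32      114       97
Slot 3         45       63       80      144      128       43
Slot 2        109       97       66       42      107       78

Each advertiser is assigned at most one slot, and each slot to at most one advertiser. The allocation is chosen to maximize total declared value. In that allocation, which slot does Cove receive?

Optimal: Cove→Slot 2 ($109), Harbor→Slot 5 ($108), Umbra→Slot 7 ($137), Quanta→Slot 3 ($144), Kestrel→Slot 6 ($121), Summit→Slot 4 ($97) — total 109+108+137+144+121+97 = $716.
Every other assignment is strictly worse.
Cove's own top slot is Slot 7 ($141), but forcing Cove→Slot 7 and reassigning the rest optimally gives only $678 — worse by 38.

Cove receives Slot 2.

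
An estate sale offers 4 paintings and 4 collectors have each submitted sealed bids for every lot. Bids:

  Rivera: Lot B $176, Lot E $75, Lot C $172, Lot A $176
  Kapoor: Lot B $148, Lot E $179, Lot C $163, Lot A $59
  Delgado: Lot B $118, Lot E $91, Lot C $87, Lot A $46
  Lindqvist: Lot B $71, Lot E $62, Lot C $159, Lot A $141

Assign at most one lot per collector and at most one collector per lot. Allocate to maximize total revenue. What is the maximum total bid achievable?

Max total: $632

Optimal: Rivera→Lot A ($176), Kapoor→Lot E ($179), Delgado→Lot B ($118), Lindqvist→Lot C ($159) — total 176+179+118+159 = $632.
Column-greedy (each lot in turn goes to its best remaining collector) gives $560, worse by 72.
Swapping Delgado↔Lindqvist (Delgado→Lot C $87, Lindqvist→Lot B $71) loses 119.
Checked against all permutations: $632 is optimal.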